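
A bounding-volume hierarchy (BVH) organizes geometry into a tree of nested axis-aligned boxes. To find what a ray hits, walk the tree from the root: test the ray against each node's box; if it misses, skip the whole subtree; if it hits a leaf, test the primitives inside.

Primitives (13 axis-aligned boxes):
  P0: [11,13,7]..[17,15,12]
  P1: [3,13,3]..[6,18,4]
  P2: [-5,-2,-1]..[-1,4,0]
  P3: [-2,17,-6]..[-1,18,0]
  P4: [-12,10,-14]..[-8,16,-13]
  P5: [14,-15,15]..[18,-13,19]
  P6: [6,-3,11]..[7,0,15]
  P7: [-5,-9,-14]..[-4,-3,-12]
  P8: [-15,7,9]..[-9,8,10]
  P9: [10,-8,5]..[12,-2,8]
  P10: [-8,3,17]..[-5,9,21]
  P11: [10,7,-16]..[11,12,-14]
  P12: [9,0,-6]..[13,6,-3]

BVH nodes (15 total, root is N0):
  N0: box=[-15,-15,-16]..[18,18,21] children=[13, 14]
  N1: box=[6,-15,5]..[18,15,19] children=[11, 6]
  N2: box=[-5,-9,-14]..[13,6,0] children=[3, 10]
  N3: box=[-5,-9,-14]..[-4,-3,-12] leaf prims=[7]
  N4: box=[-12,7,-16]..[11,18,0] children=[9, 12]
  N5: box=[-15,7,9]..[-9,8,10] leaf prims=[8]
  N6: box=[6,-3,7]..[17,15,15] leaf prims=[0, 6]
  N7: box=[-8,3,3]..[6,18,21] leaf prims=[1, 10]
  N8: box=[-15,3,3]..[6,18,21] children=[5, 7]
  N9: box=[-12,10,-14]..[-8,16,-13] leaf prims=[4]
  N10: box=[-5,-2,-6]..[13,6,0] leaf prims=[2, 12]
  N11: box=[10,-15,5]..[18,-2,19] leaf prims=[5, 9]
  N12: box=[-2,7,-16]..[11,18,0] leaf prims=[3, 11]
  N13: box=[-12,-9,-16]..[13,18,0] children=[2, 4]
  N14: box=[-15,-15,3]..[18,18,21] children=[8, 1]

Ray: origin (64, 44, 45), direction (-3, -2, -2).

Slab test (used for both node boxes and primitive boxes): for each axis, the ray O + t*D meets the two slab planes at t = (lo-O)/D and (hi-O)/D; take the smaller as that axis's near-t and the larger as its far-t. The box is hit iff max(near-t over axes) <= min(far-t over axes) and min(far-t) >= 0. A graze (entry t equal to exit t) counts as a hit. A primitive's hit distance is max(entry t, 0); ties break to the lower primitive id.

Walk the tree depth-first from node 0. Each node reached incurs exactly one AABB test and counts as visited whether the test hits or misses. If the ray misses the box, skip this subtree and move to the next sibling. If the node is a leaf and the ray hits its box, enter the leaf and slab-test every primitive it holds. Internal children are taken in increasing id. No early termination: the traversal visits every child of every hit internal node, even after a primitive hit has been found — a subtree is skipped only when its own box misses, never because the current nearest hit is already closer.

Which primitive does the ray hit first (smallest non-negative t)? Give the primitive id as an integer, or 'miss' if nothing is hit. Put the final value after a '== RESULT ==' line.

Walk:
N0 x:[46/3,79/3] y:[13,59/2] z:[12,61/2] -> hit [46/3,79/3], descend [13, 14]
  N13 x:[17,76/3] y:[13,53/2] z:[45/2,61/2] -> hit [45/2,76/3], descend [2, 4]
    N2 x:[17,23] y:[19,53/2] z:[45/2,59/2] -> hit [45/2,23], descend [3, 10]
      N3 x:[68/3,23] y:[47/2,53/2] z:[57/2,59/2] -> miss, prune
      N10 x:[17,23] y:[19,23] z:[45/2,51/2] -> hit [45/2,23] leaf, test {P2@t=45/2, P12(miss)}
    N4 x:[53/3,76/3] y:[13,37/2] z:[45/2,61/2] -> miss, prune
  N14 x:[46/3,79/3] y:[13,59/2] z:[12,21] -> hit [46/3,21], descend [1, 8]
    N1 x:[46/3,58/3] y:[29/2,59/2] z:[13,20] -> hit [46/3,58/3], descend [6, 11]
      N6 x:[47/3,58/3] y:[29/2,47/2] z:[15,19] -> hit [47/3,19] leaf, test {P0(miss), P6(miss)}
      N11 x:[46/3,18] y:[23,59/2] z:[13,20] -> miss, prune
    N8 x:[58/3,79/3] y:[13,41/2] z:[12,21] -> hit [58/3,41/2], descend [5, 7]
      N5 x:[73/3,79/3] y:[18,37/2] z:[35/2,18] -> miss, prune
      N7 x:[58/3,24] y:[13,41/2] z:[12,21] -> hit [58/3,41/2] leaf, test {P1(miss), P10(miss)}

Summary -> nodes [0, 13, 2, 3, 10, 4, 14, 1, 6, 11, 8, 5, 7]; box-tests=13; leaf-entries=3; first=P2

== RESULT ==
2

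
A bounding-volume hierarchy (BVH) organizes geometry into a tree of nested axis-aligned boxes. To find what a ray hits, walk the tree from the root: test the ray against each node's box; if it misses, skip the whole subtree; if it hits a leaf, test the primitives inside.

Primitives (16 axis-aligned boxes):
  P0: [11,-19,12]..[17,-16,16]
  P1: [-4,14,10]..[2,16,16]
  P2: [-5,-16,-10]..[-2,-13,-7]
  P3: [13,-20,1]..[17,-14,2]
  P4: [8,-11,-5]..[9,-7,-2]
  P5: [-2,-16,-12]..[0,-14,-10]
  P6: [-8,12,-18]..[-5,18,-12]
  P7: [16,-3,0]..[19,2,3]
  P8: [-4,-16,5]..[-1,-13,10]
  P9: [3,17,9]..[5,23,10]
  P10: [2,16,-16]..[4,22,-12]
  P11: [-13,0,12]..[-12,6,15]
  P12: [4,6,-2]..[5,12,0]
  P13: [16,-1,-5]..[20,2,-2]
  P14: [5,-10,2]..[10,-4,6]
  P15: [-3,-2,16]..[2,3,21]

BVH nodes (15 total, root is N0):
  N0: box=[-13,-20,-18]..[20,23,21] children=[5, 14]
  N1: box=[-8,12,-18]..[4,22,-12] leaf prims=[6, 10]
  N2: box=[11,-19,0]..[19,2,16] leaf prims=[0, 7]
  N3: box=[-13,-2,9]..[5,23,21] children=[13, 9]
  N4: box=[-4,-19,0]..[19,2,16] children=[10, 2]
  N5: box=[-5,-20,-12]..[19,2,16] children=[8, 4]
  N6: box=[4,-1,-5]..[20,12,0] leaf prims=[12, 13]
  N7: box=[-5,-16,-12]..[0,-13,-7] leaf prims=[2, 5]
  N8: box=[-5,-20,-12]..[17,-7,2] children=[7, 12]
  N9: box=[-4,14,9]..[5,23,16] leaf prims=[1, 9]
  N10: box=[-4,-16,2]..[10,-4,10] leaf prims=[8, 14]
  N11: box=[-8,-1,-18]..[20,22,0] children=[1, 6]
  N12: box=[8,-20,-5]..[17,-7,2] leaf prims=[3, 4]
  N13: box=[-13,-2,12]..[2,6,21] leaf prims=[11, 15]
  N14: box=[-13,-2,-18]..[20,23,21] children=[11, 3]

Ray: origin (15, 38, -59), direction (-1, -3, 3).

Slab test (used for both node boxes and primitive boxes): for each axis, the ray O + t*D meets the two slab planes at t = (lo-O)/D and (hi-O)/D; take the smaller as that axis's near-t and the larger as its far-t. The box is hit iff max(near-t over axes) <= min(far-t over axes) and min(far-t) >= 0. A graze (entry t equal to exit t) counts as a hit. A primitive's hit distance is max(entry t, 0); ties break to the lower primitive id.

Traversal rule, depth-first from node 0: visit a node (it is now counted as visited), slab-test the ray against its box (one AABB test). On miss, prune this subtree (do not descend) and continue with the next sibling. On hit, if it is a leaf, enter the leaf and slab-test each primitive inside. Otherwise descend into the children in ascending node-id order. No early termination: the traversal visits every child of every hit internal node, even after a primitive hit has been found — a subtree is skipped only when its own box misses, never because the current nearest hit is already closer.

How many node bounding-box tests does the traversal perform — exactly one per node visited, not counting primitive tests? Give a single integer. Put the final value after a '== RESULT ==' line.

Trace the traversal:
N0 x:[-5,28] y:[5,58/3] z:[41/3,80/3] -> hit [41/3,58/3], descend [5, 14]
  N5 x:[-4,20] y:[12,58/3] z:[47/3,25] -> hit [47/3,58/3], descend [4, 8]
    N4 x:[-4,19] y:[12,19] z:[59/3,25] -> miss, prune
    N8 x:[-2,20] y:[15,58/3] z:[47/3,61/3] -> hit [47/3,58/3], descend [7, 12]
      N7 x:[15,20] y:[17,18] z:[47/3,52/3] -> hit [17,52/3] leaf, test {P2@t=17, P5(miss)}
      N12 x:[-2,7] y:[15,58/3] z:[18,61/3] -> miss, prune
  N14 x:[-5,28] y:[5,40/3] z:[41/3,80/3] -> miss, prune

Summary -> nodes [0, 5, 4, 8, 7, 12, 14]; box-tests=7; leaf-entries=1; first=P2

== RESULT ==
7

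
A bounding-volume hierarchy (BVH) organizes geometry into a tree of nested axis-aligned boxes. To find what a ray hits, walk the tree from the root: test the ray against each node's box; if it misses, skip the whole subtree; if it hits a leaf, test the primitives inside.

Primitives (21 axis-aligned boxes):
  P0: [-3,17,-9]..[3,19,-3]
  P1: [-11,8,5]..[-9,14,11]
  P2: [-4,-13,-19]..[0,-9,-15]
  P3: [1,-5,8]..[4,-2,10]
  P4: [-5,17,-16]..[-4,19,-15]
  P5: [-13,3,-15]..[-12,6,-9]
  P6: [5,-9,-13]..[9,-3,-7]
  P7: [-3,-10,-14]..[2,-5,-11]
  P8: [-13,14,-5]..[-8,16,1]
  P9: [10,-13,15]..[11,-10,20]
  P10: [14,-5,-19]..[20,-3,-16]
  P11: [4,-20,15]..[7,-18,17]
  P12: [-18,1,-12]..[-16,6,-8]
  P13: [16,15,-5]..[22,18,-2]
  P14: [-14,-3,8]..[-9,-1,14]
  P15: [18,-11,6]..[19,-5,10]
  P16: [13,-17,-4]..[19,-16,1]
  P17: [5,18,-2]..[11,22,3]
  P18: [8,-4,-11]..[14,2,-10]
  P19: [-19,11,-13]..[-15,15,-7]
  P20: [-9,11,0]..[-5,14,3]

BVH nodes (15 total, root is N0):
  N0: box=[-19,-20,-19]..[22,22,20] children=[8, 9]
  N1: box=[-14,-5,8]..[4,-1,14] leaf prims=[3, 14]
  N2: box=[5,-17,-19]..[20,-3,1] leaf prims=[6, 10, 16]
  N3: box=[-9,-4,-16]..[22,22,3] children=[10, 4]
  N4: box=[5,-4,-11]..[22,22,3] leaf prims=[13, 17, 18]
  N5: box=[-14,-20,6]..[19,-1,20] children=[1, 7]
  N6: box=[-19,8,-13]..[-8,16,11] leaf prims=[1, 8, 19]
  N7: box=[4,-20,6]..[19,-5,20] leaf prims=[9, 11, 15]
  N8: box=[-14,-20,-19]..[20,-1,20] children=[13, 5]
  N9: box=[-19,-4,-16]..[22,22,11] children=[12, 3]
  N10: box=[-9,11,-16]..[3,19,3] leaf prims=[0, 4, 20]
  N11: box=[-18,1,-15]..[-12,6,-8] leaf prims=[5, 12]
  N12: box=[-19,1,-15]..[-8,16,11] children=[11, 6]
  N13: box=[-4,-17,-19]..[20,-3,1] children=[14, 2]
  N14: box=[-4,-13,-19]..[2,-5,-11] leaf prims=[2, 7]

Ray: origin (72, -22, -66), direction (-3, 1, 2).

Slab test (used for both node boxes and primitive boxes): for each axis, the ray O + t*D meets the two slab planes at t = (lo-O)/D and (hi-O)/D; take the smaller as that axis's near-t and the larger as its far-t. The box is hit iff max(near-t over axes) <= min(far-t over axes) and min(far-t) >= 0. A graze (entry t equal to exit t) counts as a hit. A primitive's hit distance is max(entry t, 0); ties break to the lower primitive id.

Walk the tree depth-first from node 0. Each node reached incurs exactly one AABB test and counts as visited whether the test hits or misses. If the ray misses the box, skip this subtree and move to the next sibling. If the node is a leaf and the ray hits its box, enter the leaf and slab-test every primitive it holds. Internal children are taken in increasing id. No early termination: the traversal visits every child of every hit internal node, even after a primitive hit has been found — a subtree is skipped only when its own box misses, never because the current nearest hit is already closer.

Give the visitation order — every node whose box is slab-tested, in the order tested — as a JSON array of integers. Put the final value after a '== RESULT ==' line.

Trace the traversal:
N0 x:[50/3,91/3] y:[2,44] z:[47/2,43] -> hit [47/2,91/3], descend [8, 9]
  N8 x:[52/3,86/3] y:[2,21] z:[47/2,43] -> miss, prune
  N9 x:[50/3,91/3] y:[18,44] z:[25,77/2] -> hit [25,91/3], descend [3, 12]
    N3 x:[50/3,27] y:[18,44] z:[25,69/2] -> hit [25,27], descend [4, 10]
      N4 x:[50/3,67/3] y:[18,44] z:[55/2,69/2] -> miss, prune
      N10 x:[23,27] y:[33,41] z:[25,69/2] -> miss, prune
    N12 x:[80/3,91/3] y:[23,38] z:[51/2,77/2] -> hit [80/3,91/3], descend [6, 11]
      N6 x:[80/3,91/3] y:[30,38] z:[53/2,77/2] -> hit [30,91/3] leaf, test {P1(miss), P8(miss), P19(miss)}
      N11 x:[28,30] y:[23,28] z:[51/2,29] -> hit [28,28] leaf, test {P5@t=28, P12(miss)}

Summary -> nodes [0, 8, 9, 3, 4, 10, 12, 6, 11]; box-tests=9; leaf-entries=2; first=P5

== RESULT ==
[0, 8, 9, 3, 4, 10, 12, 6, 11]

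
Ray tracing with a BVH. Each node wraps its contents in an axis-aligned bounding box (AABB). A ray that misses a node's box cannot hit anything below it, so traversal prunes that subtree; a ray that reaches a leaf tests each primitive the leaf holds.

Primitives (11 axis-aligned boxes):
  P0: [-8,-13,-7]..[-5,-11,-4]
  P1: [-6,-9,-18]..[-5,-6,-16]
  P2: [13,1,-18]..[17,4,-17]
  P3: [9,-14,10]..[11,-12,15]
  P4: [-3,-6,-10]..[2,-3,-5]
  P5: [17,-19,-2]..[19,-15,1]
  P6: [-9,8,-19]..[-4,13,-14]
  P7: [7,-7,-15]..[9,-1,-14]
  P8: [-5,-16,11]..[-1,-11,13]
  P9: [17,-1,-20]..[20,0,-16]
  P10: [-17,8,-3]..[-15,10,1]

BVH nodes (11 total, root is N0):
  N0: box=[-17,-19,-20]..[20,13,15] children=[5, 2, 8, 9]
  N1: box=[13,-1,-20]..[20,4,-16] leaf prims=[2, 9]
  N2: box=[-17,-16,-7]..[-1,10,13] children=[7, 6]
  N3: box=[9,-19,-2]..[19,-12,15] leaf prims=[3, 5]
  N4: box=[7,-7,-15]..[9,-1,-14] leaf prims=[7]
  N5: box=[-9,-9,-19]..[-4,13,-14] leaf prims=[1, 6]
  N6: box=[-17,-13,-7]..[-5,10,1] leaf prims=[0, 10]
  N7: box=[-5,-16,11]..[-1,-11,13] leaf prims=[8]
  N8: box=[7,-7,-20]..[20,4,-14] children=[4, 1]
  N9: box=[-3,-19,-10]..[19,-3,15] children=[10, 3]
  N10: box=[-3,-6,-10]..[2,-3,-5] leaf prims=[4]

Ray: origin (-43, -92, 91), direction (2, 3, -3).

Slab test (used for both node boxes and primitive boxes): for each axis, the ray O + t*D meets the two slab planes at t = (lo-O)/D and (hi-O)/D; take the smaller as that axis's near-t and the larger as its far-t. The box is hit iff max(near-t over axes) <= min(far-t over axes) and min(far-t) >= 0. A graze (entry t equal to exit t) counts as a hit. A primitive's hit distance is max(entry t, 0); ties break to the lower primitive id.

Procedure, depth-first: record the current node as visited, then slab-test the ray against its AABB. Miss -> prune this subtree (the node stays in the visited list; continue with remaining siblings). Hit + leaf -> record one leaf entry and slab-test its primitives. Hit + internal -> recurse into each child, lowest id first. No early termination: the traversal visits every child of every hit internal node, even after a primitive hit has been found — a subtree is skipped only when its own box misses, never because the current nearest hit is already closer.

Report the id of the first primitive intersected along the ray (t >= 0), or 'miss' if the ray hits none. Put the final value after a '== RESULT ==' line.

Trace the traversal:
N0 x:[13,63/2] y:[73/3,35] z:[76/3,37] -> hit [76/3,63/2], descend [2, 5, 8, 9]
  N2 x:[13,21] y:[76/3,34] z:[26,98/3] -> miss, prune
  N5 x:[17,39/2] y:[83/3,35] z:[35,110/3] -> miss, prune
  N8 x:[25,63/2] y:[85/3,32] z:[35,37] -> miss, prune
  N9 x:[20,31] y:[73/3,89/3] z:[76/3,101/3] -> hit [76/3,89/3], descend [3, 10]
    N3 x:[26,31] y:[73/3,80/3] z:[76/3,31] -> hit [26,80/3] leaf, test {P3@t=26, P5(miss)}
    N10 x:[20,45/2] y:[86/3,89/3] z:[32,101/3] -> miss, prune

7 AABB tests over nodes [0, 2, 5, 8, 9, 3, 10]; 1 leaf entered; closest P3.

== RESULT ==
3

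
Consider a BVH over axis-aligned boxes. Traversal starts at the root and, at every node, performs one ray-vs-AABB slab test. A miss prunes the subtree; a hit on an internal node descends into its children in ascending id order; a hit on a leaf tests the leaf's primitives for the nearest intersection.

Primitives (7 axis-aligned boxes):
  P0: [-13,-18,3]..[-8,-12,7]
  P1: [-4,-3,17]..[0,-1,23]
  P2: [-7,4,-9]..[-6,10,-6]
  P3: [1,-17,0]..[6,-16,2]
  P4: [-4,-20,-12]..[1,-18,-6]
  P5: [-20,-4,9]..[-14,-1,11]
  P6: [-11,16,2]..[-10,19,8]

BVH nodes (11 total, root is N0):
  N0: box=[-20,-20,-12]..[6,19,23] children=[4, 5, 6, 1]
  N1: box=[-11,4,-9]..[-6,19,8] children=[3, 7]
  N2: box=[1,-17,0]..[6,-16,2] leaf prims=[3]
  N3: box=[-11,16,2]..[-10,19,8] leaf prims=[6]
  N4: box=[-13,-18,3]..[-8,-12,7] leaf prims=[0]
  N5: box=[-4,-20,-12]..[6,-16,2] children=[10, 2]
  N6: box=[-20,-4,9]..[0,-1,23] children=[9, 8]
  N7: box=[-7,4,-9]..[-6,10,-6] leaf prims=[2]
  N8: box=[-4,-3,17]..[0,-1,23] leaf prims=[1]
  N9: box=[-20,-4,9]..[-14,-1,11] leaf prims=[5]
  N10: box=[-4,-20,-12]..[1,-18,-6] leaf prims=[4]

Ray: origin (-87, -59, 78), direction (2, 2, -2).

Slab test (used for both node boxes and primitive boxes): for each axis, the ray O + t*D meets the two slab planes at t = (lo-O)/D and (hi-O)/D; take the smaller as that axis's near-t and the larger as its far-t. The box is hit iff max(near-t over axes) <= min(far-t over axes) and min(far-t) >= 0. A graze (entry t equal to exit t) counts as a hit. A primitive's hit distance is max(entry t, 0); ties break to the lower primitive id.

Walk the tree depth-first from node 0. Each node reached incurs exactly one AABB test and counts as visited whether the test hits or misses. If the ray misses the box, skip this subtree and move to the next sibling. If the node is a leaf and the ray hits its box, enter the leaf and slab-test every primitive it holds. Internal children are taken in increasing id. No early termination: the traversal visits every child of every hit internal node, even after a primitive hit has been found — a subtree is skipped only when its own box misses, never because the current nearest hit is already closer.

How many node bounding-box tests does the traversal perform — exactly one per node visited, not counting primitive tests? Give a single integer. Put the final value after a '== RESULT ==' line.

Walk:
N0 x:[67/2,93/2] y:[39/2,39] z:[55/2,45] -> hit [67/2,39], descend [1, 4, 5, 6]
  N1 x:[38,81/2] y:[63/2,39] z:[35,87/2] -> hit [38,39], descend [3, 7]
    N3 x:[38,77/2] y:[75/2,39] z:[35,38] -> hit [38,38] leaf, test {P6@t=38}
    N7 x:[40,81/2] y:[63/2,69/2] z:[42,87/2] -> miss, prune
  N4 x:[37,79/2] y:[41/2,47/2] z:[71/2,75/2] -> miss, prune
  N5 x:[83/2,93/2] y:[39/2,43/2] z:[38,45] -> miss, prune
  N6 x:[67/2,87/2] y:[55/2,29] z:[55/2,69/2] -> miss, prune

Summary -> nodes [0, 1, 3, 7, 4, 5, 6]; box-tests=7; leaf-entries=1; first=P6

== RESULT ==
7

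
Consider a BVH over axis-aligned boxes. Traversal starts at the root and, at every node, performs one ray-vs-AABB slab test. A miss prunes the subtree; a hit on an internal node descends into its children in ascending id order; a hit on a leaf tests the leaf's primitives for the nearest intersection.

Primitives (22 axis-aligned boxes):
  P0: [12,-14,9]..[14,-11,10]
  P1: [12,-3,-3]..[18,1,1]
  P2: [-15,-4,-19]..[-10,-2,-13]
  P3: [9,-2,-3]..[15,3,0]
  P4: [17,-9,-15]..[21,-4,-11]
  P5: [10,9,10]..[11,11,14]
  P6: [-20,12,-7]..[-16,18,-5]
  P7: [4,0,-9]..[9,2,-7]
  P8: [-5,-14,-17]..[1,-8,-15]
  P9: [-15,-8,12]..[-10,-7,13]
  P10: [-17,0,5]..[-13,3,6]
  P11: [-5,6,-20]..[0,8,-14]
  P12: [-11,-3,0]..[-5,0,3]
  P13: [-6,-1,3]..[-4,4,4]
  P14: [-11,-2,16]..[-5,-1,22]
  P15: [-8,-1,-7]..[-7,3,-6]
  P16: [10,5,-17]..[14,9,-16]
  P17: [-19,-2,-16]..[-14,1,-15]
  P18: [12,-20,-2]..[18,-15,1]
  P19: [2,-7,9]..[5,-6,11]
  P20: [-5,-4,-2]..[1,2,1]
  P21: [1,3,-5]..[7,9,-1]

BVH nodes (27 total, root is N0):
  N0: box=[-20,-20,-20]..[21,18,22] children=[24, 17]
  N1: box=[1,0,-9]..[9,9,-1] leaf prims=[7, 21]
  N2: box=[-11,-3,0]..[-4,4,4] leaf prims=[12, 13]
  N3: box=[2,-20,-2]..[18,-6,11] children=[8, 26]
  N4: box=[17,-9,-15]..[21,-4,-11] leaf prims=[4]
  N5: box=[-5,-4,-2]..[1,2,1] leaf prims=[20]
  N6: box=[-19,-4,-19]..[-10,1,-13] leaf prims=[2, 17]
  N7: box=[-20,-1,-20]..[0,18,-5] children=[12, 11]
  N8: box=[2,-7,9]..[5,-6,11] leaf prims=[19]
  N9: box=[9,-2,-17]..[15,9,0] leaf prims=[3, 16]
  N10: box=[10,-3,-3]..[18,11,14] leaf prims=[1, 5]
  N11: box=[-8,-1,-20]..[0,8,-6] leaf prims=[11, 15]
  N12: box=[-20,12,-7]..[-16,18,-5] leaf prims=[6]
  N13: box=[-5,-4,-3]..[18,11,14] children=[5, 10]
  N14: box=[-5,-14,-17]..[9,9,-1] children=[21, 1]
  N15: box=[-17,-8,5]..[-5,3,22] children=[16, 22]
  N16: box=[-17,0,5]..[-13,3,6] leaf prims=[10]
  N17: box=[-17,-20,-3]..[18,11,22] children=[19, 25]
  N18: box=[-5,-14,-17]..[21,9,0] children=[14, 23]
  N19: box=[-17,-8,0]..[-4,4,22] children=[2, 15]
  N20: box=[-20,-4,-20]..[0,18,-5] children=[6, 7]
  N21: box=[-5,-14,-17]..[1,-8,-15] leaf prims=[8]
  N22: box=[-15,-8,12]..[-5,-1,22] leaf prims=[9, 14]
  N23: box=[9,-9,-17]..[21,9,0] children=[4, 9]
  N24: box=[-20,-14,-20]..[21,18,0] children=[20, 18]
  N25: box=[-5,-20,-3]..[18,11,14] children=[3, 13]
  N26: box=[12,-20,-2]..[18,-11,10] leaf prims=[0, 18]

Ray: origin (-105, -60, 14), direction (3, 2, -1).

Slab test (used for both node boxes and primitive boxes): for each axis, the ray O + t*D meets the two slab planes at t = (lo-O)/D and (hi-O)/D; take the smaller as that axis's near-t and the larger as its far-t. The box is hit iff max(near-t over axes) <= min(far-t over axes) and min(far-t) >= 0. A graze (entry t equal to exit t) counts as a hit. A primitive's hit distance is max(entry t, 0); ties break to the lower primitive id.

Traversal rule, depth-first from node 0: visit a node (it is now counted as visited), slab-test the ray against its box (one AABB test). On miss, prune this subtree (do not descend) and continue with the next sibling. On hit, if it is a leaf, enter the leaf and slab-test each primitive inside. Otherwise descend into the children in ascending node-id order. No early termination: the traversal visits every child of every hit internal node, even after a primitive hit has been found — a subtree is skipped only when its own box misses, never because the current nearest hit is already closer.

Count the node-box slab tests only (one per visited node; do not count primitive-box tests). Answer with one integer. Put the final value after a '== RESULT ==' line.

Walk:
N0 x:[85/3,42] y:[20,39] z:[-8,34] -> hit [85/3,34], descend [17, 24]
  N17 x:[88/3,41] y:[20,71/2] z:[-8,17] -> miss, prune
  N24 x:[85/3,42] y:[23,39] z:[14,34] -> hit [85/3,34], descend [18, 20]
    N18 x:[100/3,42] y:[23,69/2] z:[14,31] -> miss, prune
    N20 x:[85/3,35] y:[28,39] z:[19,34] -> hit [85/3,34], descend [6, 7]
      N6 x:[86/3,95/3] y:[28,61/2] z:[27,33] -> hit [86/3,61/2] leaf, test {P2(miss), P17@t=29}
      N7 x:[85/3,35] y:[59/2,39] z:[19,34] -> hit [59/2,34], descend [11, 12]
        N11 x:[97/3,35] y:[59/2,34] z:[20,34] -> hit [97/3,34] leaf, test {P11@t=100/3, P15(miss)}
        N12 x:[85/3,89/3] y:[36,39] z:[19,21] -> miss, prune

Visited [0, 17, 24, 18, 20, 6, 7, 11, 12]. Tests: 9 box, 2 leaf. Nearest: P17.

== RESULT ==
9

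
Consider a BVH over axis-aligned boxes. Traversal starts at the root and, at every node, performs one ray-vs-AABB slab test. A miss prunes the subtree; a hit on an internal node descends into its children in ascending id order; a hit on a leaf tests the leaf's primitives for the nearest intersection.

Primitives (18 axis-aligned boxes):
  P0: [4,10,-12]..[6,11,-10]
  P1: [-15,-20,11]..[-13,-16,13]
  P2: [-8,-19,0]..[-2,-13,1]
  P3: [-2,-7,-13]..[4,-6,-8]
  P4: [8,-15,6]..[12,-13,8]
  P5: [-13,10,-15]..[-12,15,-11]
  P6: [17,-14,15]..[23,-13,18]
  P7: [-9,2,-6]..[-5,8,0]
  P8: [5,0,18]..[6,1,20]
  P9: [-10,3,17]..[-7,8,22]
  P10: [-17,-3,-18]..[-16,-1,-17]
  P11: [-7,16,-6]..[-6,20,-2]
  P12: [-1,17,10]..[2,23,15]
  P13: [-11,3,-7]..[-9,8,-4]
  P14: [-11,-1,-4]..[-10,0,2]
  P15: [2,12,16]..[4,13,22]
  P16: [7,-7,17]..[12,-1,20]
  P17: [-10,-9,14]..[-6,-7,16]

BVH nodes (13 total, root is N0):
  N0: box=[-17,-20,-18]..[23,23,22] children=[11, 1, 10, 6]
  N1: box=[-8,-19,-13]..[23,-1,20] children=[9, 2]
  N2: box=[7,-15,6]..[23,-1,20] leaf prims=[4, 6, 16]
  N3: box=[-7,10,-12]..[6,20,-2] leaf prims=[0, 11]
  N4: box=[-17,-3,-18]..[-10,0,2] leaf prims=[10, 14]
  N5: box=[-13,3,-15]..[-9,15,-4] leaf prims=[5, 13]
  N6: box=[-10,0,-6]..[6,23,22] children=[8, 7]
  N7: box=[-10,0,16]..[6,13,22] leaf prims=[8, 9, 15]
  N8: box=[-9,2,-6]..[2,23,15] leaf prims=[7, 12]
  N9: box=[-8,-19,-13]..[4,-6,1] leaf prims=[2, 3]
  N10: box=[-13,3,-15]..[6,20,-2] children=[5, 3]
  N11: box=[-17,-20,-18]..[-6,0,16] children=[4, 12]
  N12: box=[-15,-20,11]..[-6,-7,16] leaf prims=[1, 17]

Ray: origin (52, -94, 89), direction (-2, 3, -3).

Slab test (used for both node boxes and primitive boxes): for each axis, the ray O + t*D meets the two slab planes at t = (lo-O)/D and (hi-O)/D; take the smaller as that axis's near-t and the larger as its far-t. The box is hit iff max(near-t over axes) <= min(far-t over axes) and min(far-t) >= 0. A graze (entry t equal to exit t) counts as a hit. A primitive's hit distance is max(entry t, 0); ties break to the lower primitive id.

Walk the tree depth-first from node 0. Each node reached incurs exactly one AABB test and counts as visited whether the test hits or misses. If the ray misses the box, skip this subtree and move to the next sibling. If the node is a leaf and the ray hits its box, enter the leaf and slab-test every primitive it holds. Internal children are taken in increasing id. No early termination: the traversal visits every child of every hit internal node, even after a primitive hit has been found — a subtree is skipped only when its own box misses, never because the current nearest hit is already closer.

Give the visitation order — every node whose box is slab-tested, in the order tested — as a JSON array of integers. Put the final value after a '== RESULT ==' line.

Walk:
N0 x:[29/2,69/2] y:[74/3,39] z:[67/3,107/3] -> hit [74/3,69/2], descend [1, 6, 10, 11]
  N1 x:[29/2,30] y:[25,31] z:[23,34] -> hit [25,30], descend [2, 9]
    N2 x:[29/2,45/2] y:[79/3,31] z:[23,83/3] -> miss, prune
    N9 x:[24,30] y:[25,88/3] z:[88/3,34] -> hit [88/3,88/3] leaf, test {P2(miss), P3(miss)}
  N6 x:[23,31] y:[94/3,39] z:[67/3,95/3] -> miss, prune
  N10 x:[23,65/2] y:[97/3,38] z:[91/3,104/3] -> hit [97/3,65/2], descend [3, 5]
    N3 x:[23,59/2] y:[104/3,38] z:[91/3,101/3] -> miss, prune
    N5 x:[61/2,65/2] y:[97/3,109/3] z:[31,104/3] -> hit [97/3,65/2] leaf, test {P5(miss), P13(miss)}
  N11 x:[29,69/2] y:[74/3,94/3] z:[73/3,107/3] -> hit [29,94/3], descend [4, 12]
    N4 x:[31,69/2] y:[91/3,94/3] z:[29,107/3] -> hit [31,94/3] leaf, test {P10(miss), P14@t=31}
    N12 x:[29,67/2] y:[74/3,29] z:[73/3,26] -> miss, prune

11 AABB tests over nodes [0, 1, 2, 9, 6, 10, 3, 5, 11, 4, 12]; 3 leaves entered; closest P14.

== RESULT ==
[0, 1, 2, 9, 6, 10, 3, 5, 11, 4, 12]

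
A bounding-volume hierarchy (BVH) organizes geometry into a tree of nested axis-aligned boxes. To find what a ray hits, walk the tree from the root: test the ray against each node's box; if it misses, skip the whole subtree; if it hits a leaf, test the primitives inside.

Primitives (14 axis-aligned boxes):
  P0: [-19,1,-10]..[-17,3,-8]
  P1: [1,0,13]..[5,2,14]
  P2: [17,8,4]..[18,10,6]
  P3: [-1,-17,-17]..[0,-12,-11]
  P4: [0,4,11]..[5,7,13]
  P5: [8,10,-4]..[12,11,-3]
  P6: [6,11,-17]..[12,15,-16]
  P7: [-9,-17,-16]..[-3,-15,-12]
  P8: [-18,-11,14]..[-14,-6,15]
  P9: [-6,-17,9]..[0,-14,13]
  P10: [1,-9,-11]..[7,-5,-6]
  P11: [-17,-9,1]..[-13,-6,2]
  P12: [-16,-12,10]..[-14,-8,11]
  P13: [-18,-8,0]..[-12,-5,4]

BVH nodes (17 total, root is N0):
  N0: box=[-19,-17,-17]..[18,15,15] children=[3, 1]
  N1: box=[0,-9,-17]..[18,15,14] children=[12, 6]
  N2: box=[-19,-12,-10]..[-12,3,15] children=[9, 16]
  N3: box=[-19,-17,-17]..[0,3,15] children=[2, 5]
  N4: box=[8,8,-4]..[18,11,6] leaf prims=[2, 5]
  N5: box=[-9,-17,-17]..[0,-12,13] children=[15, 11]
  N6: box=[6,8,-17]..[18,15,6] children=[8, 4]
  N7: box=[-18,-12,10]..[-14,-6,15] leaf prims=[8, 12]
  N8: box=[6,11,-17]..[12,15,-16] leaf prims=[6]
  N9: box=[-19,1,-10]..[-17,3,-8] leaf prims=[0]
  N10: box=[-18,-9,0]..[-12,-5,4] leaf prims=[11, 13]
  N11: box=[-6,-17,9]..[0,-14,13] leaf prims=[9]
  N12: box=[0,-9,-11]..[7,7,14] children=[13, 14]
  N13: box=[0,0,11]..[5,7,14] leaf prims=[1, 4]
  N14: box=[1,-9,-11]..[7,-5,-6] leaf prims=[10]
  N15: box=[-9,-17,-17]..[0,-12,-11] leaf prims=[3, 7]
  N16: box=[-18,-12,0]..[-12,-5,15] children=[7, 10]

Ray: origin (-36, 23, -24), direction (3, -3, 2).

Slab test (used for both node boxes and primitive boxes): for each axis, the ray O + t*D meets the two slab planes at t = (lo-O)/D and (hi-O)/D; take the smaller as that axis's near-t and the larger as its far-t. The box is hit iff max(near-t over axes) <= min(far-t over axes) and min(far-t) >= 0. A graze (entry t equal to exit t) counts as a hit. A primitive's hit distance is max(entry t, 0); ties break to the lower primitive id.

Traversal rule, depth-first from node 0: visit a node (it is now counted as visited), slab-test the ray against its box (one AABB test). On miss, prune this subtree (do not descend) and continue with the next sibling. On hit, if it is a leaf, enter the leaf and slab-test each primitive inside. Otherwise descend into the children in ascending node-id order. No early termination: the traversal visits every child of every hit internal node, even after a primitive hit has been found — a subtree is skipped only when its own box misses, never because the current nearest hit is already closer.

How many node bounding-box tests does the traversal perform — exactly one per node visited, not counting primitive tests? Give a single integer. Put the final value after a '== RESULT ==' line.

Traverse from the root:
N0 x:[17/3,18] y:[8/3,40/3] z:[7/2,39/2] -> hit [17/3,40/3], descend [1, 3]
  N1 x:[12,18] y:[8/3,32/3] z:[7/2,19] -> miss, prune
  N3 x:[17/3,12] y:[20/3,40/3] z:[7/2,39/2] -> hit [20/3,12], descend [2, 5]
    N2 x:[17/3,8] y:[20/3,35/3] z:[7,39/2] -> hit [7,8], descend [9, 16]
      N9 x:[17/3,19/3] y:[20/3,22/3] z:[7,8] -> miss, prune
      N16 x:[6,8] y:[28/3,35/3] z:[12,39/2] -> miss, prune
    N5 x:[9,12] y:[35/3,40/3] z:[7/2,37/2] -> hit [35/3,12], descend [11, 15]
      N11 x:[10,12] y:[37/3,40/3] z:[33/2,37/2] -> miss, prune
      N15 x:[9,12] y:[35/3,40/3] z:[7/2,13/2] -> miss, prune

Summary -> nodes [0, 1, 3, 2, 9, 16, 5, 11, 15]; box-tests=9; leaf-entries=0; first=miss

== RESULT ==
9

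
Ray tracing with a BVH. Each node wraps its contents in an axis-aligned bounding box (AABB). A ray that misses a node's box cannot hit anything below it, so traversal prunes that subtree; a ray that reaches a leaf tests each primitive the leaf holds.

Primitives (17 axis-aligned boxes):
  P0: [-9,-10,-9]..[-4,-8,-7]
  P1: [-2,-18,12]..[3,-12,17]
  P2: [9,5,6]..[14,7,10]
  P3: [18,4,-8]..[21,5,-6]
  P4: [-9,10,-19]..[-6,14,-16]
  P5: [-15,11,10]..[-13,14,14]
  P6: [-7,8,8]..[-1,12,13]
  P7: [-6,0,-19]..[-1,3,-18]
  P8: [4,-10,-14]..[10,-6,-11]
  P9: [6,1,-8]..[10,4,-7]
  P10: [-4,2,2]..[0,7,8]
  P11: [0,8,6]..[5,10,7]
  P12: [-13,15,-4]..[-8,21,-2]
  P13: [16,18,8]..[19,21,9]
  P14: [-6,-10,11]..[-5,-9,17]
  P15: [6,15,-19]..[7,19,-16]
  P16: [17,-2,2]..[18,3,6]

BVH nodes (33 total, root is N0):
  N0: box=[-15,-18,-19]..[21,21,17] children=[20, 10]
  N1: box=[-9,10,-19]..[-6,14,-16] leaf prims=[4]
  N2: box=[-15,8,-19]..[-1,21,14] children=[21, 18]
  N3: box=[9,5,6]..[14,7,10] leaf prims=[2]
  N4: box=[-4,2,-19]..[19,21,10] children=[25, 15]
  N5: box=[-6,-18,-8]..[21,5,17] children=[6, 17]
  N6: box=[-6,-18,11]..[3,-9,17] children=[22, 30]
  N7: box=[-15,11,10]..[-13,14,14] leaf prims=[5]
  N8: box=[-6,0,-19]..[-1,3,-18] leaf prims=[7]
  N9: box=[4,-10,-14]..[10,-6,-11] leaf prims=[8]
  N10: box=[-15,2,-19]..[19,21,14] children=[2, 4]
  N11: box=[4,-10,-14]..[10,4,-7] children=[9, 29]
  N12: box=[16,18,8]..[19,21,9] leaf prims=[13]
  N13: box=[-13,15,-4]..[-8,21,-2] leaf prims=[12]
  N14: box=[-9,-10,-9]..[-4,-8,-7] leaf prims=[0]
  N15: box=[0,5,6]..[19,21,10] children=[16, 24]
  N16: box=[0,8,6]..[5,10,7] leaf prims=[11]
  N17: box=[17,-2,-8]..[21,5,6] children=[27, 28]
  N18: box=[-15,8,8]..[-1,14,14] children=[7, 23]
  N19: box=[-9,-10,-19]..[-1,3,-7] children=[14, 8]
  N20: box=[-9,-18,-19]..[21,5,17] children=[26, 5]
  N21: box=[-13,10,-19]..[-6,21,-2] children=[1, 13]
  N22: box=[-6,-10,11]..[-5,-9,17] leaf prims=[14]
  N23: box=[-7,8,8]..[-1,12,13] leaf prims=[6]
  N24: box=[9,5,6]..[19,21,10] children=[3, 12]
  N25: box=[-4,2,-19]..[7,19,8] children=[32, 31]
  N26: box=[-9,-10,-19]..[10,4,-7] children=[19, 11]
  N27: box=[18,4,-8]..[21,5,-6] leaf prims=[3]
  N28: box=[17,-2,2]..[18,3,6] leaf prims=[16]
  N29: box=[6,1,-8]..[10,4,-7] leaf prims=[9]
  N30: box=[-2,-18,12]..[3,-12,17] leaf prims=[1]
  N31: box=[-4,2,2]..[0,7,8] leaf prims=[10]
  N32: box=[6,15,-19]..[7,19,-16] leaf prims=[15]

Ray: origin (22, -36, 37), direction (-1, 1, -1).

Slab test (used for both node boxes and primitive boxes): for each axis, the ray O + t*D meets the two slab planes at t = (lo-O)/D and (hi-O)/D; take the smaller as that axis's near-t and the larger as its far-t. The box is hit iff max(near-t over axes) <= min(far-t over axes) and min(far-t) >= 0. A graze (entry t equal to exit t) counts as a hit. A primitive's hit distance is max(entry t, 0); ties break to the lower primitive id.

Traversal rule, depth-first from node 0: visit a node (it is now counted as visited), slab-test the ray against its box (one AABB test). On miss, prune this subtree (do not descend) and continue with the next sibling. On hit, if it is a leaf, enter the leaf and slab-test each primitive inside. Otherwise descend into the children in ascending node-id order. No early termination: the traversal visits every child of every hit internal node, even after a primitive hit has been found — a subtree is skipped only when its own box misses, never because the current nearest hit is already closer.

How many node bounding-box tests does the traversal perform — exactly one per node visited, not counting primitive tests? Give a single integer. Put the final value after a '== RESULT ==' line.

Traverse from the root:
N0 x:[1,37] y:[18,57] z:[20,56] -> hit [20,37], descend [10, 20]
  N10 x:[3,37] y:[38,57] z:[23,56] -> miss, prune
  N20 x:[1,31] y:[18,41] z:[20,56] -> hit [20,31], descend [5, 26]
    N5 x:[1,28] y:[18,41] z:[20,45] -> hit [20,28], descend [6, 17]
      N6 x:[19,28] y:[18,27] z:[20,26] -> hit [20,26], descend [22, 30]
        N22 x:[27,28] y:[26,27] z:[20,26] -> miss, prune
        N30 x:[19,24] y:[18,24] z:[20,25] -> hit [20,24] leaf, test {P1@t=20}
      N17 x:[1,5] y:[34,41] z:[31,45] -> miss, prune
    N26 x:[12,31] y:[26,40] z:[44,56] -> miss, prune

Summary -> nodes [0, 10, 20, 5, 6, 22, 30, 17, 26]; box-tests=9; leaf-entries=1; first=P1

== RESULT ==
9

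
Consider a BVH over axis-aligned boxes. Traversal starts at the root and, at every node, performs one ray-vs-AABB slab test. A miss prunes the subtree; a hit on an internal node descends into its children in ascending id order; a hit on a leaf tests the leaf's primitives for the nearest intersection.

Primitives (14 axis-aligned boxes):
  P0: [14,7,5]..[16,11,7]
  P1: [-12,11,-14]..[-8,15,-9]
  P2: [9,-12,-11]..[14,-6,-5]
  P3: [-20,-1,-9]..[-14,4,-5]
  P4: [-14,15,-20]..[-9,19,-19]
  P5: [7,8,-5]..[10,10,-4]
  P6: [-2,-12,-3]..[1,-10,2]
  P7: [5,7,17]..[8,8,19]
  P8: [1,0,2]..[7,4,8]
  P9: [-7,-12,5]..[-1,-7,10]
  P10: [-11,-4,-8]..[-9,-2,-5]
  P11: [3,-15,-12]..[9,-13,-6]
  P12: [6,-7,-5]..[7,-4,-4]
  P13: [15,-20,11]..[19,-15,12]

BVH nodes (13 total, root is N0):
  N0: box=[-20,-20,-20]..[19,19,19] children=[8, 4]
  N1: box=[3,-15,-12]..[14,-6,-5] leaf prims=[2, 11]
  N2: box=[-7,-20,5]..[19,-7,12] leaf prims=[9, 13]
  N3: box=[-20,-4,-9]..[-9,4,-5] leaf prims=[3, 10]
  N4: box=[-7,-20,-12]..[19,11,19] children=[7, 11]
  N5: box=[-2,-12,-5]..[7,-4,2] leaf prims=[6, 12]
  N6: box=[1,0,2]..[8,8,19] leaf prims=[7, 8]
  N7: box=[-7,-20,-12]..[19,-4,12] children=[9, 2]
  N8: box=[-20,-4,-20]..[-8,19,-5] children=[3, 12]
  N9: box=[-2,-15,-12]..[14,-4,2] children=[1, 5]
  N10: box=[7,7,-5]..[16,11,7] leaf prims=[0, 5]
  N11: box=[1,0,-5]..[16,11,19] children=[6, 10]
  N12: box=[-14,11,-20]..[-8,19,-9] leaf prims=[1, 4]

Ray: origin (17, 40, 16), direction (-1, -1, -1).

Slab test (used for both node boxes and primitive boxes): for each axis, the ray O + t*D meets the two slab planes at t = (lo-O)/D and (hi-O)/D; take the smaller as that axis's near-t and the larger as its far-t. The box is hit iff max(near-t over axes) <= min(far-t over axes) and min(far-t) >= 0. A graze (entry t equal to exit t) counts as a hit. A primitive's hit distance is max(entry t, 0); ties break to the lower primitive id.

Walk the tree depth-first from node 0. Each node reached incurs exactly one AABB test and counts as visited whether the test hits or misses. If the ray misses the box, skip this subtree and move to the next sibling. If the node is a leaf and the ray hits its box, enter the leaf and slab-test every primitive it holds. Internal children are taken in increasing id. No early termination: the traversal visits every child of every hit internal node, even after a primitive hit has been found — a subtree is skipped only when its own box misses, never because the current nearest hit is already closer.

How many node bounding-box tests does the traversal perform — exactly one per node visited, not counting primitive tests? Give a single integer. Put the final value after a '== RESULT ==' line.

Trace the traversal:
N0 x:[-2,37] y:[21,60] z:[-3,36] -> hit [21,36], descend [4, 8]
  N4 x:[-2,24] y:[29,60] z:[-3,28] -> miss, prune
  N8 x:[25,37] y:[21,44] z:[21,36] -> hit [25,36], descend [3, 12]
    N3 x:[26,37] y:[36,44] z:[21,25] -> miss, prune
    N12 x:[25,31] y:[21,29] z:[25,36] -> hit [25,29] leaf, test {P1@t=25, P4(miss)}

Visited [0, 4, 8, 3, 12]. Tests: 5 box, 1 leaf. Nearest: P1.

== RESULT ==
5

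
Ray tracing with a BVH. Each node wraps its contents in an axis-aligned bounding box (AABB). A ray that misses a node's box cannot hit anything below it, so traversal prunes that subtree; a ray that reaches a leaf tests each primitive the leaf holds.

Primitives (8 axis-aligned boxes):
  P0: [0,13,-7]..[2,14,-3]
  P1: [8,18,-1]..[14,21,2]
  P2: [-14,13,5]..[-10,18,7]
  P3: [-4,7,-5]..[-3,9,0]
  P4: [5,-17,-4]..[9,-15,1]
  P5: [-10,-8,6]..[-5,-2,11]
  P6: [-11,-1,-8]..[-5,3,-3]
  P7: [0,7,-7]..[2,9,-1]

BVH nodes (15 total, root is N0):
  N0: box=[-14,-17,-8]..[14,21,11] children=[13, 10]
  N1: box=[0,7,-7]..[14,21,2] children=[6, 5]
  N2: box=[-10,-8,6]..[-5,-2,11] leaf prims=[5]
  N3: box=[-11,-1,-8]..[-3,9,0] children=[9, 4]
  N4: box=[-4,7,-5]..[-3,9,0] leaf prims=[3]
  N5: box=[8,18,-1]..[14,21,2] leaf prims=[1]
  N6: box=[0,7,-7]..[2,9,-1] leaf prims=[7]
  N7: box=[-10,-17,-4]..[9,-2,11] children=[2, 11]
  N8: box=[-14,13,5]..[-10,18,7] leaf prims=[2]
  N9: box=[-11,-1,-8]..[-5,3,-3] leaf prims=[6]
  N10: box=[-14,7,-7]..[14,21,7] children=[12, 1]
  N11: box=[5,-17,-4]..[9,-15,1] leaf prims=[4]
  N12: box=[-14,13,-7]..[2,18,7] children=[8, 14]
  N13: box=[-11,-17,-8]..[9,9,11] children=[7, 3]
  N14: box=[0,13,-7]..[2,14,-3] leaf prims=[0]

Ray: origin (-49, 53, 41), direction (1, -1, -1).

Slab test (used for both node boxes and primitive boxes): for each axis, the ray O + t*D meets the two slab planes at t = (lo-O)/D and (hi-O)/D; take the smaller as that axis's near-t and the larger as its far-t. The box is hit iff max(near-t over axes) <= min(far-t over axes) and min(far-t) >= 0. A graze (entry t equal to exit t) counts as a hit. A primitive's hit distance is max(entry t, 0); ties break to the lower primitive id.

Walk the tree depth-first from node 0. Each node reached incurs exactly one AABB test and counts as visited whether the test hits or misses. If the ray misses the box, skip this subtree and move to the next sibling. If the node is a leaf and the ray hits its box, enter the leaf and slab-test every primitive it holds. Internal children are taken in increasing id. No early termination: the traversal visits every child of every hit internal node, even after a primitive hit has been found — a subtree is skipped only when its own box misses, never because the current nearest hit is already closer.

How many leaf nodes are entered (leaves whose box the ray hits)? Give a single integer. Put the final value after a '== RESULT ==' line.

Trace the traversal:
N0 x:[35,63] y:[32,70] z:[30,49] -> hit [35,49], descend [10, 13]
  N10 x:[35,63] y:[32,46] z:[34,48] -> hit [35,46], descend [1, 12]
    N1 x:[49,63] y:[32,46] z:[39,48] -> miss, prune
    N12 x:[35,51] y:[35,40] z:[34,48] -> hit [35,40], descend [8, 14]
      N8 x:[35,39] y:[35,40] z:[34,36] -> hit [35,36] leaf, test {P2@t=35}
      N14 x:[49,51] y:[39,40] z:[44,48] -> miss, prune
  N13 x:[38,58] y:[44,70] z:[30,49] -> hit [44,49], descend [3, 7]
    N3 x:[38,46] y:[44,54] z:[41,49] -> hit [44,46], descend [4, 9]
      N4 x:[45,46] y:[44,46] z:[41,46] -> hit [45,46] leaf, test {P3@t=45}
      N9 x:[38,44] y:[50,54] z:[44,49] -> miss, prune
    N7 x:[39,58] y:[55,70] z:[30,45] -> miss, prune

Visited [0, 10, 1, 12, 8, 14, 13, 3, 4, 9, 7]. Tests: 11 box, 2 leaf. Nearest: P2.

== RESULT ==
2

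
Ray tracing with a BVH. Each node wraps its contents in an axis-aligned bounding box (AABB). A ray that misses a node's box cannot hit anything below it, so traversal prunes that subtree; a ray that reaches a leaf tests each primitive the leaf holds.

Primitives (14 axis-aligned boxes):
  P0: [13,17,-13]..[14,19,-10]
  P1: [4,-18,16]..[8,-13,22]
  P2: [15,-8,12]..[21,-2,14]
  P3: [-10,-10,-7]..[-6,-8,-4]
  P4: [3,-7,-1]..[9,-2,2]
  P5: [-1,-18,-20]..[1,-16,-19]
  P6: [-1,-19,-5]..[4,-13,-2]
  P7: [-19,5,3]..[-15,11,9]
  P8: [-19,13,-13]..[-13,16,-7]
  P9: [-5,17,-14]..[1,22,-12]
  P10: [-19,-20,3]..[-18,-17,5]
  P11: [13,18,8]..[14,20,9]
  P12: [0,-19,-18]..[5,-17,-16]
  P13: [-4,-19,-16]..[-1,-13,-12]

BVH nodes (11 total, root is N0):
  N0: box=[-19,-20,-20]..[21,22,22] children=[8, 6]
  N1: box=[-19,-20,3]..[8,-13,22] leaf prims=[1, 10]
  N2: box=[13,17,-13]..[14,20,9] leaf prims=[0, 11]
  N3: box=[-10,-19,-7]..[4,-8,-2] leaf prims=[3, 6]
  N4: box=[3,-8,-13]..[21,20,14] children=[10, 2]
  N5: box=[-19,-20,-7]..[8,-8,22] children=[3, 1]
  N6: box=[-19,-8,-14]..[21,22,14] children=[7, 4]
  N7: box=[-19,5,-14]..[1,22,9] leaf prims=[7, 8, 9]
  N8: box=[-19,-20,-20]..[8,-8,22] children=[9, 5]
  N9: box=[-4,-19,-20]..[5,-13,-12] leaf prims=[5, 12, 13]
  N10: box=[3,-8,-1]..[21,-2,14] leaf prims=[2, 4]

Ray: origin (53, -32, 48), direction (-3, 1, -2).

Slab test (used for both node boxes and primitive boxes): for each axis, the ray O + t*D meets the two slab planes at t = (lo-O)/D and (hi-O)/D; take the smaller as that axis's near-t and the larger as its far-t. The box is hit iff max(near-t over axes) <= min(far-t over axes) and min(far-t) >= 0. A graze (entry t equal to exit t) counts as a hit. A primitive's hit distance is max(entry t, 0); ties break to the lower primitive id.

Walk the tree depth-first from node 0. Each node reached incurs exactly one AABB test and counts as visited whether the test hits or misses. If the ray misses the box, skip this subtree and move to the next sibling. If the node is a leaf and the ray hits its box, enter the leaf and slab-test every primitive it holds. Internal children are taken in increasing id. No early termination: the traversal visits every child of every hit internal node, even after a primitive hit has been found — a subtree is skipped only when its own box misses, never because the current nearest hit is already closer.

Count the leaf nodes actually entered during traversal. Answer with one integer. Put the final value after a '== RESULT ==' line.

Traverse from the root:
N0 x:[32/3,24] y:[12,54] z:[13,34] -> hit [13,24], descend [6, 8]
  N6 x:[32/3,24] y:[24,54] z:[17,31] -> hit [24,24], descend [4, 7]
    N4 x:[32/3,50/3] y:[24,52] z:[17,61/2] -> miss, prune
    N7 x:[52/3,24] y:[37,54] z:[39/2,31] -> miss, prune
  N8 x:[15,24] y:[12,24] z:[13,34] -> hit [15,24], descend [5, 9]
    N5 x:[15,24] y:[12,24] z:[13,55/2] -> hit [15,24], descend [1, 3]
      N1 x:[15,24] y:[12,19] z:[13,45/2] -> hit [15,19] leaf, test {P1@t=15, P10(miss)}
      N3 x:[49/3,21] y:[13,24] z:[25,55/2] -> miss, prune
    N9 x:[16,19] y:[13,19] z:[30,34] -> miss, prune

order=[0, 6, 4, 7, 8, 5, 1, 3, 9]  |boxes|=9  |leaves|=1  hit=P1

== RESULT ==
1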